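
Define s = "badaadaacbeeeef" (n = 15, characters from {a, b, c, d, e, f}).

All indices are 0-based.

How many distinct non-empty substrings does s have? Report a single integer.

rank | idx | suffix
   0 |   6 | aacbeeeef
   1 |   3 | aadaacbeeeef
   2 |   7 | acbeeeef
   3 |   4 | adaacbeeeef
   4 |   1 | adaadaacbeeeef
   5 |   0 | badaadaacbeeeef
   6 |   9 | beeeef
   7 |   8 | cbeeeef
   8 |   5 | daacbeeeef
   9 |   2 | daadaacbeeeef
  10 |  10 | eeeef
  11 |  11 | eeef
  12 |  12 | eef
  13 |  13 | ef
  14 |  14 | f

SA = [6, 3, 7, 4, 1, 0, 9, 8, 5, 2, 10, 11, 12, 13, 14]
i: (SA[i-1],SA[i]) lcp shared
  1: (6,3) 2 'aa'
  2: (3,7) 1 'a'
  3: (7,4) 1 'a'
  4: (4,1) 4 'adaa'
  5: (1,0) 0 ''
  6: (0,9) 1 'b'
  7: (9,8) 0 ''
  8: (8,5) 0 ''
  9: (5,2) 3 'daa'
  10: (2,10) 0 ''
  11: (10,11) 3 'eee'
  12: (11,12) 2 'ee'
  13: (12,13) 1 'e'
  14: (13,14) 0 ''

n(n+1)/2 = 15·16/2 = 120
Σ LCP = 0 + 2 + 1 + 1 + 4 + 0 + 1 + 0 + 0 + 3 + 0 + 3 + 2 + 1 + 0 = 18
distinct = 120 − 18 = 102

102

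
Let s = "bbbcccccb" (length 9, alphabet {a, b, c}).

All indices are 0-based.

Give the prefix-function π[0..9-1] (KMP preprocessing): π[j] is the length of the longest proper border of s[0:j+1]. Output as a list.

[0, 1, 2, 0, 0, 0, 0, 0, 1]

π[0] = 0
j=1 s[j]='b': π[1]=1 (border 'b')
j=2 s[j]='b': π[2]=2 (border 'bb')
j=3 s[j]='c': k: 2→1→0; π[3]=0 (border '')
j=4 s[j]='c': π[4]=0 (border '')
j=5 s[j]='c': π[5]=0 (border '')
j=6 s[j]='c': π[6]=0 (border '')
j=7 s[j]='c': π[7]=0 (border '')
j=8 s[j]='b': π[8]=1 (border 'b')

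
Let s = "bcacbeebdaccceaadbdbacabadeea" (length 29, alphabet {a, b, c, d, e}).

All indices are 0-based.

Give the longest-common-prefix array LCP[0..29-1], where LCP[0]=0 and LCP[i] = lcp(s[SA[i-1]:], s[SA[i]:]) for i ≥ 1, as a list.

sorted suffixes:
  #0 SA[0]=28  'a'
  #1 SA[1]=14  'aadbdbacabadeea'
  #2 SA[2]=22  'abadeea'
  #3 SA[3]=20  'acabadeea'
  #4 SA[4]=2  'acbeebdaccceaadbdbacabadeea'
  #5 SA[5]=9  'accceaadbdbacabadeea'
  #6 SA[6]=15  'adbdbacabadeea'
  #7 SA[7]=24  'adeea'
  #8 SA[8]=19  'bacabadeea'
  #9 SA[9]=23  'badeea'
  #10 SA[10]=0  'bcacbeebdaccceaadbdbacabadeea'
  #11 SA[11]=7  'bdaccceaadbdbacabadeea'
  #12 SA[12]=17  'bdbacabadeea'
  #13 SA[13]=4  'beebdaccceaadbdbacabadeea'
  #14 SA[14]=21  'cabadeea'
  #15 SA[15]=1  'cacbeebdaccceaadbdbacabadeea'
  #16 SA[16]=3  'cbeebdaccceaadbdbacabadeea'
  #17 SA[17]=10  'ccceaadbdbacabadeea'
  #18 SA[18]=11  'cceaadbdbacabadeea'
  #19 SA[19]=12  'ceaadbdbacabadeea'
  #20 SA[20]=8  'daccceaadbdbacabadeea'
  #21 SA[21]=18  'dbacabadeea'
  #22 SA[22]=16  'dbdbacabadeea'
  #23 SA[23]=25  'deea'
  #24 SA[24]=27  'ea'
  #25 SA[25]=13  'eaadbdbacabadeea'
  #26 SA[26]=6  'ebdaccceaadbdbacabadeea'
  #27 SA[27]=26  'eea'
  #28 SA[28]=5  'eebdaccceaadbdbacabadeea'

SA = [28, 14, 22, 20, 2, 9, 15, 24, 19, 23, 0, 7, 17, 4, 21, 1, 3, 10, 11, 12, 8, 18, 16, 25, 27, 13, 6, 26, 5]
i: (SA[i-1],SA[i]) lcp shared
  1: (28,14) 1 'a'
  2: (14,22) 1 'a'
  3: (22,20) 1 'a'
  4: (20,2) 2 'ac'
  5: (2,9) 2 'ac'
  6: (9,15) 1 'a'
  7: (15,24) 2 'ad'
  8: (24,19) 0 ''
  9: (19,23) 2 'ba'
  10: (23,0) 1 'b'
  11: (0,7) 1 'b'
  12: (7,17) 2 'bd'
  13: (17,4) 1 'b'
  14: (4,21) 0 ''
  15: (21,1) 2 'ca'
  16: (1,3) 1 'c'
  17: (3,10) 1 'c'
  18: (10,11) 2 'cc'
  19: (11,12) 1 'c'
  20: (12,8) 0 ''
  21: (8,18) 1 'd'
  22: (18,16) 2 'db'
  23: (16,25) 1 'd'
  24: (25,27) 0 ''
  25: (27,13) 2 'ea'
  26: (13,6) 1 'e'
  27: (6,26) 1 'e'
  28: (26,5) 2 'ee'

[0, 1, 1, 1, 2, 2, 1, 2, 0, 2, 1, 1, 2, 1, 0, 2, 1, 1, 2, 1, 0, 1, 2, 1, 0, 2, 1, 1, 2]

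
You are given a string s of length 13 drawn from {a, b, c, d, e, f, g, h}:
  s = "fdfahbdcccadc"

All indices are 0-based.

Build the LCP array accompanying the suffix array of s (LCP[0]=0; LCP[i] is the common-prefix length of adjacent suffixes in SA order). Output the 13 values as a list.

rank→(start, suffix):
  0 → (10, 'adc')
  1 → (3, 'ahbdcccadc')
  2 → (5, 'bdcccadc')
  3 → (12, 'c')
  4 → (9, 'cadc')
  5 → (8, 'ccadc')
  6 → (7, 'cccadc')
  7 → (11, 'dc')
  8 → (6, 'dcccadc')
  9 → (1, 'dfahbdcccadc')
  10 → (2, 'fahbdcccadc')
  11 → (0, 'fdfahbdcccadc')
  12 → (4, 'hbdcccadc')

SA = [10, 3, 5, 12, 9, 8, 7, 11, 6, 1, 2, 0, 4]
i: (SA[i-1],SA[i]) lcp shared
  1: (10,3) 1 'a'
  2: (3,5) 0 ''
  3: (5,12) 0 ''
  4: (12,9) 1 'c'
  5: (9,8) 1 'c'
  6: (8,7) 2 'cc'
  7: (7,11) 0 ''
  8: (11,6) 2 'dc'
  9: (6,1) 1 'd'
  10: (1,2) 0 ''
  11: (2,0) 1 'f'
  12: (0,4) 0 ''

[0, 1, 0, 0, 1, 1, 2, 0, 2, 1, 0, 1, 0]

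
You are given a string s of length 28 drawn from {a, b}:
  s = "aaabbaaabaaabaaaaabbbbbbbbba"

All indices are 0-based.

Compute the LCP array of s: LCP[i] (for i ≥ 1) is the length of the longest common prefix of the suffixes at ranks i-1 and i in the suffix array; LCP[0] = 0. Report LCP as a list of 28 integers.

rank→(start, suffix):
  0 → (27, 'a')
  1 → (13, 'aaaaabbbbbbbbba')
  2 → (14, 'aaaabbbbbbbbba')
  3 → (9, 'aaabaaaaabbbbbbbbba')
  4 → (5, 'aaabaaabaaaaabbbbbbbbba')
  5 → (0, 'aaabbaaabaaabaaaaabbbbbbbbba')
  6 → (15, 'aaabbbbbbbbba')
  7 → (10, 'aabaaaaabbbbbbbbba')
  8 → (6, 'aabaaabaaaaabbbbbbbbba')
  9 → (1, 'aabbaaabaaabaaaaabbbbbbbbba')
  10 → (16, 'aabbbbbbbbba')
  11 → (11, 'abaaaaabbbbbbbbba')
  12 → (7, 'abaaabaaaaabbbbbbbbba')
  13 → (2, 'abbaaabaaabaaaaabbbbbbbbba')
  14 → (17, 'abbbbbbbbba')
  15 → (26, 'ba')
  16 → (12, 'baaaaabbbbbbbbba')
  17 → (8, 'baaabaaaaabbbbbbbbba')
  18 → (4, 'baaabaaabaaaaabbbbbbbbba')
  19 → (25, 'bba')
  20 → (3, 'bbaaabaaabaaaaabbbbbbbbba')
  21 → (24, 'bbba')
  22 → (23, 'bbbba')
  23 → (22, 'bbbbba')
  24 → (21, 'bbbbbba')
  25 → (20, 'bbbbbbba')
  26 → (19, 'bbbbbbbba')
  27 → (18, 'bbbbbbbbba')

SA = [27, 13, 14, 9, 5, 0, 15, 10, 6, 1, 16, 11, 7, 2, 17, 26, 12, 8, 4, 25, 3, 24, 23, 22, 21, 20, 19, 18]
[i] adj suffixes → lcp
  [1] 27/13 → 1 ('a')
  [2] 13/14 → 4 ('aaaa')
  [3] 14/9 → 3 ('aaa')
  [4] 9/5 → 7 ('aaabaaa')
  [5] 5/0 → 4 ('aaab')
  [6] 0/15 → 5 ('aaabb')
  [7] 15/10 → 2 ('aa')
  [8] 10/6 → 6 ('aabaaa')
  [9] 6/1 → 3 ('aab')
  [10] 1/16 → 4 ('aabb')
  [11] 16/11 → 1 ('a')
  [12] 11/7 → 5 ('abaaa')
  [13] 7/2 → 2 ('ab')
  [14] 2/17 → 3 ('abb')
  [15] 17/26 → 0 ('')
  [16] 26/12 → 2 ('ba')
  [17] 12/8 → 4 ('baaa')
  [18] 8/4 → 8 ('baaabaaa')
  [19] 4/25 → 1 ('b')
  [20] 25/3 → 3 ('bba')
  [21] 3/24 → 2 ('bb')
  [22] 24/23 → 3 ('bbb')
  [23] 23/22 → 4 ('bbbb')
  [24] 22/21 → 5 ('bbbbb')
  [25] 21/20 → 6 ('bbbbbb')
  [26] 20/19 → 7 ('bbbbbbb')
  [27] 19/18 → 8 ('bbbbbbbb')

[0, 1, 4, 3, 7, 4, 5, 2, 6, 3, 4, 1, 5, 2, 3, 0, 2, 4, 8, 1, 3, 2, 3, 4, 5, 6, 7, 8]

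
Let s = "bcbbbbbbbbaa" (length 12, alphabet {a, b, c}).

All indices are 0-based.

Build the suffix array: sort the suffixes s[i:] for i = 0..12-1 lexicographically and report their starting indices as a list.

[11, 10, 9, 8, 7, 6, 5, 4, 3, 2, 0, 1]

rank→(start, suffix):
  0 → (11, 'a')
  1 → (10, 'aa')
  2 → (9, 'baa')
  3 → (8, 'bbaa')
  4 → (7, 'bbbaa')
  5 → (6, 'bbbbaa')
  6 → (5, 'bbbbbaa')
  7 → (4, 'bbbbbbaa')
  8 → (3, 'bbbbbbbaa')
  9 → (2, 'bbbbbbbbaa')
  10 → (0, 'bcbbbbbbbbaa')
  11 → (1, 'cbbbbbbbbaa')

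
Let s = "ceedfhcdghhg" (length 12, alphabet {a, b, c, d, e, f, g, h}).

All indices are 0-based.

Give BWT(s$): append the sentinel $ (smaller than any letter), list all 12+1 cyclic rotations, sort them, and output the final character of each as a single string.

rank  rotation       last
    0  $ceedfhcdghhg  g
    1  cdghhg$ceedfh  h
    2  ceedfhcdghhg$  $
    3  dfhcdghhg$cee  e
    4  dghhg$ceedfhc  c
    5  edfhcdghhg$ce  e
    6  eedfhcdghhg$c  c
    7  fhcdghhg$ceed  d
    8  g$ceedfhcdghh  h
    9  ghhg$ceedfhcd  d
   10  hcdghhg$ceedf  f
   11  hg$ceedfhcdgh  h
   12  hhg$ceedfhcdg  g

gh$ececdhdfhg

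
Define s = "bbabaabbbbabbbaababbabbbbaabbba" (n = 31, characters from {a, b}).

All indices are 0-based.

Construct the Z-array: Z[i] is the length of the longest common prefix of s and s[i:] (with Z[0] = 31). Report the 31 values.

[31, 1, 0, 1, 0, 0, 2, 2, 4, 1, 0, 2, 3, 1, 0, 0, 1, 0, 4, 1, 0, 2, 2, 3, 1, 0, 0, 2, 3, 1, 0]

Z[0]=31
i=1: outside box; Z[1]=1 scan→box=[1,2)
i=2: outside box; Z[2]=0
i=3: outside box; Z[3]=1 scan→box=[3,4)
i=4: outside box; Z[4]=0
i=5: outside box; Z[5]=0
i=6: outside box; Z[6]=2 scan→box=[6,8)
i=7: min(r-i=1, Z[1]=1)=1; Z[7]=2 scan→box=[7,9)
i=8: min(r-i=1, Z[1]=1)=1; Z[8]=4 scan→box=[8,12)
i=9: min(r-i=3, Z[1]=1)=1; Z[9]=1
i=10: min(r-i=2, Z[2]=0)=0; Z[10]=0
i=11: min(r-i=1, Z[3]=1)=1; Z[11]=2 scan→box=[11,13)
i=12: min(r-i=1, Z[1]=1)=1; Z[12]=3 scan→box=[12,15)
i=13: min(r-i=2, Z[1]=1)=1; Z[13]=1
i=14: min(r-i=1, Z[2]=0)=0; Z[14]=0
i=15: outside box; Z[15]=0
i=16: outside box; Z[16]=1 scan→box=[16,17)
i=17: outside box; Z[17]=0
i=18: outside box; Z[18]=4 scan→box=[18,22)
i=19: min(r-i=3, Z[1]=1)=1; Z[19]=1
i=20: min(r-i=2, Z[2]=0)=0; Z[20]=0
i=21: min(r-i=1, Z[3]=1)=1; Z[21]=2 scan→box=[21,23)
i=22: min(r-i=1, Z[1]=1)=1; Z[22]=2 scan→box=[22,24)
i=23: min(r-i=1, Z[1]=1)=1; Z[23]=3 scan→box=[23,26)
i=24: min(r-i=2, Z[1]=1)=1; Z[24]=1
i=25: min(r-i=1, Z[2]=0)=0; Z[25]=0
i=26: outside box; Z[26]=0
i=27: outside box; Z[27]=2 scan→box=[27,29)
i=28: min(r-i=1, Z[1]=1)=1; Z[28]=3 scan→box=[28,31)
i=29: min(r-i=2, Z[1]=1)=1; Z[29]=1
i=30: min(r-i=1, Z[2]=0)=0; Z[30]=0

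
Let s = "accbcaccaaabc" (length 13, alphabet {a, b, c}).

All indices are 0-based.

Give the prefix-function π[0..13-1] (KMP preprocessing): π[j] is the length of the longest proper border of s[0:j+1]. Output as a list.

π[0] = 0
j=1 s[j]='c': π[1]=0 (border '')
j=2 s[j]='c': π[2]=0 (border '')
j=3 s[j]='b': π[3]=0 (border '')
j=4 s[j]='c': π[4]=0 (border '')
j=5 s[j]='a': π[5]=1 (border 'a')
j=6 s[j]='c': π[6]=2 (border 'ac')
j=7 s[j]='c': π[7]=3 (border 'acc')
j=8 s[j]='a': k: 3→0; π[8]=1 (border 'a')
j=9 s[j]='a': k: 1→0; π[9]=1 (border 'a')
j=10 s[j]='a': k: 1→0; π[10]=1 (border 'a')
j=11 s[j]='b': k: 1→0; π[11]=0 (border '')
j=12 s[j]='c': π[12]=0 (border '')

[0, 0, 0, 0, 0, 1, 2, 3, 1, 1, 1, 0, 0]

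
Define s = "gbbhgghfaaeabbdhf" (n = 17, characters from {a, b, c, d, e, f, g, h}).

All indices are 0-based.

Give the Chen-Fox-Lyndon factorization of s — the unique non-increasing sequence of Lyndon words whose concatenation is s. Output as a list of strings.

["g", "bbhgghf", "aaeabbdhf"]

emit factor 1: 'g' (i=0, period=1)
emit factor 2: 'bbhgghf' (i=1, period=7)
emit factor 3: 'aaeabbdhf' (i=8, period=9)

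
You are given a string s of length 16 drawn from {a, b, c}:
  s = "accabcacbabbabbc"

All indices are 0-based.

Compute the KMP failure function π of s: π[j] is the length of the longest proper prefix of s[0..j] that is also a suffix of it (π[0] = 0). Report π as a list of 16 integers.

π[0] = 0
j=1 s[j]='c': π[1]=0 (border '')
j=2 s[j]='c': π[2]=0 (border '')
j=3 s[j]='a': π[3]=1 (border 'a')
j=4 s[j]='b': k: 1→0; π[4]=0 (border '')
j=5 s[j]='c': π[5]=0 (border '')
j=6 s[j]='a': π[6]=1 (border 'a')
j=7 s[j]='c': π[7]=2 (border 'ac')
j=8 s[j]='b': k: 2→0; π[8]=0 (border '')
j=9 s[j]='a': π[9]=1 (border 'a')
j=10 s[j]='b': k: 1→0; π[10]=0 (border '')
j=11 s[j]='b': π[11]=0 (border '')
j=12 s[j]='a': π[12]=1 (border 'a')
j=13 s[j]='b': k: 1→0; π[13]=0 (border '')
j=14 s[j]='b': π[14]=0 (border '')
j=15 s[j]='c': π[15]=0 (border '')

[0, 0, 0, 1, 0, 0, 1, 2, 0, 1, 0, 0, 1, 0, 0, 0]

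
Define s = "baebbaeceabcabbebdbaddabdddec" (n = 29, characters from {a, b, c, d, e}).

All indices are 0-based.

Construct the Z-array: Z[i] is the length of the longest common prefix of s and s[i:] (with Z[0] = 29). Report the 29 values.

Z[0]=29
i=1: i≥r, start 0; Z[1]=0
i=2: i≥r, start 0; Z[2]=0
i=3: i≥r, start 0; Z[3]=1 grow→box=[3,4)
i=4: i≥r, start 0; Z[4]=3 grow→box=[4,7)
i=5: min(r-i=2, Z[1]=0)=0; Z[5]=0
i=6: min(r-i=1, Z[2]=0)=0; Z[6]=0
i=7: i≥r, start 0; Z[7]=0
i=8: i≥r, start 0; Z[8]=0
i=9: i≥r, start 0; Z[9]=0
i=10: i≥r, start 0; Z[10]=1 grow→box=[10,11)
i=11: i≥r, start 0; Z[11]=0
i=12: i≥r, start 0; Z[12]=0
i=13: i≥r, start 0; Z[13]=1 grow→box=[13,14)
i=14: i≥r, start 0; Z[14]=1 grow→box=[14,15)
i=15: i≥r, start 0; Z[15]=0
i=16: i≥r, start 0; Z[16]=1 grow→box=[16,17)
i=17: i≥r, start 0; Z[17]=0
i=18: i≥r, start 0; Z[18]=2 grow→box=[18,20)
i=19: min(r-i=1, Z[1]=0)=0; Z[19]=0
i=20: i≥r, start 0; Z[20]=0
i=21: i≥r, start 0; Z[21]=0
i=22: i≥r, start 0; Z[22]=0
i=23: i≥r, start 0; Z[23]=1 grow→box=[23,24)
i=24: i≥r, start 0; Z[24]=0
i=25: i≥r, start 0; Z[25]=0
i=26: i≥r, start 0; Z[26]=0
i=27: i≥r, start 0; Z[27]=0
i=28: i≥r, start 0; Z[28]=0

[29, 0, 0, 1, 3, 0, 0, 0, 0, 0, 1, 0, 0, 1, 1, 0, 1, 0, 2, 0, 0, 0, 0, 1, 0, 0, 0, 0, 0]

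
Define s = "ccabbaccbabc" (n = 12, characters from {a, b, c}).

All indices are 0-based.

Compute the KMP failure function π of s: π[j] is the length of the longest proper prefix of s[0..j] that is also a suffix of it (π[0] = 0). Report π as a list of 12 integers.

π[0] = 0
j=1 s[j]='c': π[1]=1 (border 'c')
j=2 s[j]='a': k: 1→0; π[2]=0 (border '')
j=3 s[j]='b': π[3]=0 (border '')
j=4 s[j]='b': π[4]=0 (border '')
j=5 s[j]='a': π[5]=0 (border '')
j=6 s[j]='c': π[6]=1 (border 'c')
j=7 s[j]='c': π[7]=2 (border 'cc')
j=8 s[j]='b': k: 2→1→0; π[8]=0 (border '')
j=9 s[j]='a': π[9]=0 (border '')
j=10 s[j]='b': π[10]=0 (border '')
j=11 s[j]='c': π[11]=1 (border 'c')

[0, 1, 0, 0, 0, 0, 1, 2, 0, 0, 0, 1]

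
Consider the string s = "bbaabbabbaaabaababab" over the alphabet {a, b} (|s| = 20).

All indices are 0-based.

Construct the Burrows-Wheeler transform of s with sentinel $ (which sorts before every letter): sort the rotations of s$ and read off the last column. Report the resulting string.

bbabbbababaababaaba$a

rank  rotation               last
    0  $bbaabbabbaaabaababab  b
    1  aaabaababab$bbaabbabb  b
    2  aabaababab$bbaabbabba  a
    3  aababab$bbaabbabbaaab  b
    4  aabbabbaaabaababab$bb  b
    5  ab$bbaabbabbaaabaabab  b
    6  abaababab$bbaabbabbaa  a
    7  abab$bbaabbabbaaabaab  b
    8  ababab$bbaabbabbaaaba  a
    9  abbaaabaababab$bbaabb  b
   10  abbabbaaabaababab$bba  a
   11  b$bbaabbabbaaabaababa  a
   12  baaabaababab$bbaabbab  b
   13  baababab$bbaabbabbaaa  a
   14  baabbabbaaabaababab$b  b
   15  bab$bbaabbabbaaabaaba  a
   16  babab$bbaabbabbaaabaa  a
   17  babbaaabaababab$bbaab  b
   18  bbaaabaababab$bbaabba  a
   19  bbaabbabbaaabaababab$  $
   20  bbabbaaabaababab$bbaa  a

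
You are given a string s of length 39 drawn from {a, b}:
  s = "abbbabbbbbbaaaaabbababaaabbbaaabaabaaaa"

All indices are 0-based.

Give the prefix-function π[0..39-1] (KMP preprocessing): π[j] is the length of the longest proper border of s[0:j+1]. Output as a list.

π[0] = 0
j=1 s[j]='b': π[1]=0 (border '')
j=2 s[j]='b': π[2]=0 (border '')
j=3 s[j]='b': π[3]=0 (border '')
j=4 s[j]='a': π[4]=1 (border 'a')
j=5 s[j]='b': π[5]=2 (border 'ab')
j=6 s[j]='b': π[6]=3 (border 'abb')
j=7 s[j]='b': π[7]=4 (border 'abbb')
j=8 s[j]='b': k: 4→0; π[8]=0 (border '')
j=9 s[j]='b': π[9]=0 (border '')
j=10 s[j]='b': π[10]=0 (border '')
j=11 s[j]='a': π[11]=1 (border 'a')
j=12 s[j]='a': k: 1→0; π[12]=1 (border 'a')
j=13 s[j]='a': k: 1→0; π[13]=1 (border 'a')
j=14 s[j]='a': k: 1→0; π[14]=1 (border 'a')
j=15 s[j]='a': k: 1→0; π[15]=1 (border 'a')
j=16 s[j]='b': π[16]=2 (border 'ab')
j=17 s[j]='b': π[17]=3 (border 'abb')
j=18 s[j]='a': k: 3→0; π[18]=1 (border 'a')
j=19 s[j]='b': π[19]=2 (border 'ab')
j=20 s[j]='a': k: 2→0; π[20]=1 (border 'a')
j=21 s[j]='b': π[21]=2 (border 'ab')
j=22 s[j]='a': k: 2→0; π[22]=1 (border 'a')
j=23 s[j]='a': k: 1→0; π[23]=1 (border 'a')
j=24 s[j]='a': k: 1→0; π[24]=1 (border 'a')
j=25 s[j]='b': π[25]=2 (border 'ab')
j=26 s[j]='b': π[26]=3 (border 'abb')
j=27 s[j]='b': π[27]=4 (border 'abbb')
j=28 s[j]='a': π[28]=5 (border 'abbba')
j=29 s[j]='a': k: 5→1→0; π[29]=1 (border 'a')
j=30 s[j]='a': k: 1→0; π[30]=1 (border 'a')
j=31 s[j]='b': π[31]=2 (border 'ab')
j=32 s[j]='a': k: 2→0; π[32]=1 (border 'a')
j=33 s[j]='a': k: 1→0; π[33]=1 (border 'a')
j=34 s[j]='b': π[34]=2 (border 'ab')
j=35 s[j]='a': k: 2→0; π[35]=1 (border 'a')
j=36 s[j]='a': k: 1→0; π[36]=1 (border 'a')
j=37 s[j]='a': k: 1→0; π[37]=1 (border 'a')
j=38 s[j]='a': k: 1→0; π[38]=1 (border 'a')

[0, 0, 0, 0, 1, 2, 3, 4, 0, 0, 0, 1, 1, 1, 1, 1, 2, 3, 1, 2, 1, 2, 1, 1, 1, 2, 3, 4, 5, 1, 1, 2, 1, 1, 2, 1, 1, 1, 1]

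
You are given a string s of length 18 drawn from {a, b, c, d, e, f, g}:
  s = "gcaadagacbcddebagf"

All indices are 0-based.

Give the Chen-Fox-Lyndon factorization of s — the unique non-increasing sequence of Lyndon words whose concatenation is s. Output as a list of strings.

["g", "c", "aadagacbcddebagf"]

emit factor 1: 'g' (i=0, period=1)
emit factor 2: 'c' (i=1, period=1)
emit factor 3: 'aadagacbcddebagf' (i=2, period=16)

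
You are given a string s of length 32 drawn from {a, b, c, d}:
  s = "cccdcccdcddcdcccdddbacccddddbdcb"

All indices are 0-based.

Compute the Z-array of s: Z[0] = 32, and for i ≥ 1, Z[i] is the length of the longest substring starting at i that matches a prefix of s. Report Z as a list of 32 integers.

Z[0]=32
i=1: i≥r, start 0; Z[1]=2 scan→box=[1,3)
i=2: min(r-i=1, Z[1]=2)=1; Z[2]=1
i=3: i≥r, start 0; Z[3]=0
i=4: i≥r, start 0; Z[4]=5 scan→box=[4,9)
i=5: min(r-i=4, Z[1]=2)=2; Z[5]=2
i=6: min(r-i=3, Z[2]=1)=1; Z[6]=1
i=7: min(r-i=2, Z[3]=0)=0; Z[7]=0
i=8: min(r-i=1, Z[4]=5)=1; Z[8]=1
i=9: i≥r, start 0; Z[9]=0
i=10: i≥r, start 0; Z[10]=0
i=11: i≥r, start 0; Z[11]=1 scan→box=[11,12)
i=12: i≥r, start 0; Z[12]=0
i=13: i≥r, start 0; Z[13]=4 scan→box=[13,17)
i=14: min(r-i=3, Z[1]=2)=2; Z[14]=2
i=15: min(r-i=2, Z[2]=1)=1; Z[15]=1
i=16: min(r-i=1, Z[3]=0)=0; Z[16]=0
i=17: i≥r, start 0; Z[17]=0
i=18: i≥r, start 0; Z[18]=0
i=19: i≥r, start 0; Z[19]=0
i=20: i≥r, start 0; Z[20]=0
i=21: i≥r, start 0; Z[21]=4 scan→box=[21,25)
i=22: min(r-i=3, Z[1]=2)=2; Z[22]=2
i=23: min(r-i=2, Z[2]=1)=1; Z[23]=1
i=24: min(r-i=1, Z[3]=0)=0; Z[24]=0
i=25: i≥r, start 0; Z[25]=0
i=26: i≥r, start 0; Z[26]=0
i=27: i≥r, start 0; Z[27]=0
i=28: i≥r, start 0; Z[28]=0
i=29: i≥r, start 0; Z[29]=0
i=30: i≥r, start 0; Z[30]=1 scan→box=[30,31)
i=31: i≥r, start 0; Z[31]=0

[32, 2, 1, 0, 5, 2, 1, 0, 1, 0, 0, 1, 0, 4, 2, 1, 0, 0, 0, 0, 0, 4, 2, 1, 0, 0, 0, 0, 0, 0, 1, 0]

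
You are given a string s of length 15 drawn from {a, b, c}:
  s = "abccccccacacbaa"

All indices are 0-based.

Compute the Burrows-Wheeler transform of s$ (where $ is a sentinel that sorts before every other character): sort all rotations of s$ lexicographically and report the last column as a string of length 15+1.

aab$cccacaaccccb

rank  rotation          last
    0  $abccccccacacbaa  a
    1  a$abccccccacacba  a
    2  aa$abccccccacacb  b
    3  abccccccacacbaa$  $
    4  acacbaa$abcccccc  c
    5  acbaa$abccccccac  c
    6  baa$abccccccacac  c
    7  bccccccacacbaa$a  a
    8  cacacbaa$abccccc  c
    9  cacbaa$abcccccca  a
   10  cbaa$abccccccaca  a
   11  ccacacbaa$abcccc  c
   12  cccacacbaa$abccc  c
   13  ccccacacbaa$abcc  c
   14  cccccacacbaa$abc  c
   15  ccccccacacbaa$ab  b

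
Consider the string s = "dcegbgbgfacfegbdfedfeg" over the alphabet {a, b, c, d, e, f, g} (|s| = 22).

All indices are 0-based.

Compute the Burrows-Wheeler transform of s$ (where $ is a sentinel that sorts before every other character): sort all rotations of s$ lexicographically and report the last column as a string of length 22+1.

rank  rotation                 last
    0  $dcegbgbgfacfegbdfedfeg  g
    1  acfegbdfedfeg$dcegbgbgf  f
    2  bdfedfeg$dcegbgbgfacfeg  g
    3  bgbgfacfegbdfedfeg$dceg  g
    4  bgfacfegbdfedfeg$dcegbg  g
    5  cegbgbgfacfegbdfedfeg$d  d
    6  cfegbdfedfeg$dcegbgbgfa  a
    7  dcegbgbgfacfegbdfedfeg$  $
    8  dfedfeg$dcegbgbgfacfegb  b
    9  dfeg$dcegbgbgfacfegbdfe  e
   10  edfeg$dcegbgbgfacfegbdf  f
   11  eg$dcegbgbgfacfegbdfedf  f
   12  egbdfedfeg$dcegbgbgfacf  f
   13  egbgbgfacfegbdfedfeg$dc  c
   14  facfegbdfedfeg$dcegbgbg  g
   15  fedfeg$dcegbgbgfacfegbd  d
   16  feg$dcegbgbgfacfegbdfed  d
   17  fegbdfedfeg$dcegbgbgfac  c
   18  g$dcegbgbgfacfegbdfedfe  e
   19  gbdfedfeg$dcegbgbgfacfe  e
   20  gbgbgfacfegbdfedfeg$dce  e
   21  gbgfacfegbdfedfeg$dcegb  b
   22  gfacfegbdfedfeg$dcegbgb  b

gfgggda$befffcgddceeebb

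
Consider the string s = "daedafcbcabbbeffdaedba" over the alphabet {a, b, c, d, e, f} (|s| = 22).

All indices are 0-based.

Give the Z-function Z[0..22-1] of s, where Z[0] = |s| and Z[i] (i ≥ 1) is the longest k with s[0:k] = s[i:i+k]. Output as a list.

[22, 0, 0, 2, 0, 0, 0, 0, 0, 0, 0, 0, 0, 0, 0, 0, 4, 0, 0, 1, 0, 0]

Z[0]=22
i=1: outside box; Z[1]=0
i=2: outside box; Z[2]=0
i=3: outside box; Z[3]=2 extend→box=[3,5)
i=4: min(r-i=1, Z[1]=0)=0; Z[4]=0
i=5: outside box; Z[5]=0
i=6: outside box; Z[6]=0
i=7: outside box; Z[7]=0
i=8: outside box; Z[8]=0
i=9: outside box; Z[9]=0
i=10: outside box; Z[10]=0
i=11: outside box; Z[11]=0
i=12: outside box; Z[12]=0
i=13: outside box; Z[13]=0
i=14: outside box; Z[14]=0
i=15: outside box; Z[15]=0
i=16: outside box; Z[16]=4 extend→box=[16,20)
i=17: min(r-i=3, Z[1]=0)=0; Z[17]=0
i=18: min(r-i=2, Z[2]=0)=0; Z[18]=0
i=19: min(r-i=1, Z[3]=2)=1; Z[19]=1
i=20: outside box; Z[20]=0
i=21: outside box; Z[21]=0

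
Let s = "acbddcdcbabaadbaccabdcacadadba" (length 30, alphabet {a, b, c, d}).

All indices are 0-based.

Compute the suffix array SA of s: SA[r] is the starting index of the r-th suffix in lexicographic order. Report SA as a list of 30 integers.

[29, 11, 9, 18, 22, 0, 15, 24, 26, 12, 28, 10, 8, 14, 19, 2, 17, 21, 23, 7, 1, 16, 5, 25, 27, 13, 20, 6, 4, 3]

rank | idx | suffix
   0 |  29 | a
   1 |  11 | aadbaccabdcacadadba
   2 |   9 | abaadbaccabdcacadadba
   3 |  18 | abdcacadadba
   4 |  22 | acadadba
   5 |   0 | acbddcdcbabaadbaccabdcacadadba
   6 |  15 | accabdcacadadba
   7 |  24 | adadba
   8 |  26 | adba
   9 |  12 | adbaccabdcacadadba
  10 |  28 | ba
  11 |  10 | baadbaccabdcacadadba
  12 |   8 | babaadbaccabdcacadadba
  13 |  14 | baccabdcacadadba
  14 |  19 | bdcacadadba
  15 |   2 | bddcdcbabaadbaccabdcacadadba
  16 |  17 | cabdcacadadba
  17 |  21 | cacadadba
  18 |  23 | cadadba
  19 |   7 | cbabaadbaccabdcacadadba
  20 |   1 | cbddcdcbabaadbaccabdcacadadba
  21 |  16 | ccabdcacadadba
  22 |   5 | cdcbabaadbaccabdcacadadba
  23 |  25 | dadba
  24 |  27 | dba
  25 |  13 | dbaccabdcacadadba
  26 |  20 | dcacadadba
  27 |   6 | dcbabaadbaccabdcacadadba
  28 |   4 | dcdcbabaadbaccabdcacadadba
  29 |   3 | ddcdcbabaadbaccabdcacadadba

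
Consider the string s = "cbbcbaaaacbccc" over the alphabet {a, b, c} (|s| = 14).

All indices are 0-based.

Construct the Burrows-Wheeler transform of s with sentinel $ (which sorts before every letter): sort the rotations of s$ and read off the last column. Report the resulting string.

cbaaaccbccb$acb

rank  rotation         last
    0  $cbbcbaaaacbccc  c
    1  aaaacbccc$cbbcb  b
    2  aaacbccc$cbbcba  a
    3  aacbccc$cbbcbaa  a
    4  acbccc$cbbcbaaa  a
    5  baaaacbccc$cbbc  c
    6  bbcbaaaacbccc$c  c
    7  bcbaaaacbccc$cb  b
    8  bccc$cbbcbaaaac  c
    9  c$cbbcbaaaacbcc  c
   10  cbaaaacbccc$cbb  b
   11  cbbcbaaaacbccc$  $
   12  cbccc$cbbcbaaaa  a
   13  cc$cbbcbaaaacbc  c
   14  ccc$cbbcbaaaacb  b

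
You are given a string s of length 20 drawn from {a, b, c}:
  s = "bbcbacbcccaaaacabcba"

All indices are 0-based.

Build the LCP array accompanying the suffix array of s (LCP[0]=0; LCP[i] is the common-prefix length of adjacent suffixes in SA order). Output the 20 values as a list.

rank→(start, suffix):
  0 → (19, 'a')
  1 → (10, 'aaaacabcba')
  2 → (11, 'aaacabcba')
  3 → (12, 'aacabcba')
  4 → (15, 'abcba')
  5 → (13, 'acabcba')
  6 → (4, 'acbcccaaaacabcba')
  7 → (18, 'ba')
  8 → (3, 'bacbcccaaaacabcba')
  9 → (0, 'bbcbacbcccaaaacabcba')
  10 → (16, 'bcba')
  11 → (1, 'bcbacbcccaaaacabcba')
  12 → (6, 'bcccaaaacabcba')
  13 → (9, 'caaaacabcba')
  14 → (14, 'cabcba')
  15 → (17, 'cba')
  16 → (2, 'cbacbcccaaaacabcba')
  17 → (5, 'cbcccaaaacabcba')
  18 → (8, 'ccaaaacabcba')
  19 → (7, 'cccaaaacabcba')

SA = [19, 10, 11, 12, 15, 13, 4, 18, 3, 0, 16, 1, 6, 9, 14, 17, 2, 5, 8, 7]
i: (SA[i-1],SA[i]) lcp shared
  1: (19,10) 1 'a'
  2: (10,11) 3 'aaa'
  3: (11,12) 2 'aa'
  4: (12,15) 1 'a'
  5: (15,13) 1 'a'
  6: (13,4) 2 'ac'
  7: (4,18) 0 ''
  8: (18,3) 2 'ba'
  9: (3,0) 1 'b'
  10: (0,16) 1 'b'
  11: (16,1) 4 'bcba'
  12: (1,6) 2 'bc'
  13: (6,9) 0 ''
  14: (9,14) 2 'ca'
  15: (14,17) 1 'c'
  16: (17,2) 3 'cba'
  17: (2,5) 2 'cb'
  18: (5,8) 1 'c'
  19: (8,7) 2 'cc'

[0, 1, 3, 2, 1, 1, 2, 0, 2, 1, 1, 4, 2, 0, 2, 1, 3, 2, 1, 2]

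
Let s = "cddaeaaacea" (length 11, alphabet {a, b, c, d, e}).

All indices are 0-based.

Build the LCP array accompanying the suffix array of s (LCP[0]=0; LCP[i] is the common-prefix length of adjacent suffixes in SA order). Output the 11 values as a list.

[0, 1, 2, 1, 1, 0, 1, 0, 1, 0, 2]

sorted suffixes:
  #0 SA[0]=10  'a'
  #1 SA[1]=5  'aaacea'
  #2 SA[2]=6  'aacea'
  #3 SA[3]=7  'acea'
  #4 SA[4]=3  'aeaaacea'
  #5 SA[5]=0  'cddaeaaacea'
  #6 SA[6]=8  'cea'
  #7 SA[7]=2  'daeaaacea'
  #8 SA[8]=1  'ddaeaaacea'
  #9 SA[9]=9  'ea'
  #10 SA[10]=4  'eaaacea'

SA = [10, 5, 6, 7, 3, 0, 8, 2, 1, 9, 4]
rank  pair      lcp
   1  s[10:],s[5:]  1  'a'
   2  s[5:],s[6:]  2  'aa'
   3  s[6:],s[7:]  1  'a'
   4  s[7:],s[3:]  1  'a'
   5  s[3:],s[0:]  0  ''
   6  s[0:],s[8:]  1  'c'
   7  s[8:],s[2:]  0  ''
   8  s[2:],s[1:]  1  'd'
   9  s[1:],s[9:]  0  ''
  10  s[9:],s[4:]  2  'ea'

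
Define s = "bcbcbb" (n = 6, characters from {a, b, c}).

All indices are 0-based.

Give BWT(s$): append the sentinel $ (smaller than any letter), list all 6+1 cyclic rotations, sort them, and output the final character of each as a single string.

bbcc$bb

rank  rotation last
    0  $bcbcbb  b
    1  b$bcbcb  b
    2  bb$bcbc  c
    3  bcbb$bc  c
    4  bcbcbb$  $
    5  cbb$bcb  b
    6  cbcbb$b  b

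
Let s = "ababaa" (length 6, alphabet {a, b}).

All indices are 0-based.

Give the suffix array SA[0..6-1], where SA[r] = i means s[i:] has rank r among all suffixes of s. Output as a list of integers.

sorted suffixes:
  #0 SA[0]=5  'a'
  #1 SA[1]=4  'aa'
  #2 SA[2]=2  'abaa'
  #3 SA[3]=0  'ababaa'
  #4 SA[4]=3  'baa'
  #5 SA[5]=1  'babaa'

[5, 4, 2, 0, 3, 1]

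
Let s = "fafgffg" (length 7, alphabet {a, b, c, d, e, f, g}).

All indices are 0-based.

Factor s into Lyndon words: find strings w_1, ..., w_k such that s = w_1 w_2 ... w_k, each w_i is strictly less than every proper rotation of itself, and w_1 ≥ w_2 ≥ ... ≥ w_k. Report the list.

["f", "afgffg"]

emit factor 1: 'f' (i=0, period=1)
emit factor 2: 'afgffg' (i=1, period=6)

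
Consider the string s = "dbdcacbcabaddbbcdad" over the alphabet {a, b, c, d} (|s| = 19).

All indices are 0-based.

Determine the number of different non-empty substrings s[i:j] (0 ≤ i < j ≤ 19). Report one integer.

rank | idx | suffix
   0 |   8 | abaddbbcdad
   1 |   4 | acbcabaddbbcdad
   2 |  17 | ad
   3 |  10 | addbbcdad
   4 |   9 | baddbbcdad
   5 |  13 | bbcdad
   6 |   6 | bcabaddbbcdad
   7 |  14 | bcdad
   8 |   1 | bdcacbcabaddbbcdad
   9 |   7 | cabaddbbcdad
  10 |   3 | cacbcabaddbbcdad
  11 |   5 | cbcabaddbbcdad
  12 |  15 | cdad
  13 |  18 | d
  14 |  16 | dad
  15 |  12 | dbbcdad
  16 |   0 | dbdcacbcabaddbbcdad
  17 |   2 | dcacbcabaddbbcdad
  18 |  11 | ddbbcdad

SA = [8, 4, 17, 10, 9, 13, 6, 14, 1, 7, 3, 5, 15, 18, 16, 12, 0, 2, 11]
i: (SA[i-1],SA[i]) lcp shared
  1: (8,4) 1 'a'
  2: (4,17) 1 'a'
  3: (17,10) 2 'ad'
  4: (10,9) 0 ''
  5: (9,13) 1 'b'
  6: (13,6) 1 'b'
  7: (6,14) 2 'bc'
  8: (14,1) 1 'b'
  9: (1,7) 0 ''
  10: (7,3) 2 'ca'
  11: (3,5) 1 'c'
  12: (5,15) 1 'c'
  13: (15,18) 0 ''
  14: (18,16) 1 'd'
  15: (16,12) 1 'd'
  16: (12,0) 2 'db'
  17: (0,2) 1 'd'
  18: (2,11) 1 'd'

n(n+1)/2 = 19·20/2 = 190
Σ LCP = 0 + 1 + 1 + 2 + 0 + 1 + 1 + 2 + 1 + 0 + 2 + 1 + 1 + 0 + 1 + 1 + 2 + 1 + 1 = 19
distinct = 190 − 19 = 171

171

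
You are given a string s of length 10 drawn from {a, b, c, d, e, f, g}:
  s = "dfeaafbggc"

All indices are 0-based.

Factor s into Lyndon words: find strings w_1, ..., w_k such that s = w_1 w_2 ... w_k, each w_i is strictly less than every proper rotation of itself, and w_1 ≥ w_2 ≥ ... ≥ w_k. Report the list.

emit factor 1: 'dfe' (i=0, period=3)
emit factor 2: 'aafbggc' (i=3, period=7)

["dfe", "aafbggc"]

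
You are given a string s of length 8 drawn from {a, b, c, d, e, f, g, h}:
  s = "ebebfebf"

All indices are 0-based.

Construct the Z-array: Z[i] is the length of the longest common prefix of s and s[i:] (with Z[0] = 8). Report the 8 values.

[8, 0, 2, 0, 0, 2, 0, 0]

Z[0]=8
i=1: i≥r, start 0; Z[1]=0
i=2: i≥r, start 0; Z[2]=2 extend→box=[2,4)
i=3: min(r-i=1, Z[1]=0)=0; Z[3]=0
i=4: i≥r, start 0; Z[4]=0
i=5: i≥r, start 0; Z[5]=2 extend→box=[5,7)
i=6: min(r-i=1, Z[1]=0)=0; Z[6]=0
i=7: i≥r, start 0; Z[7]=0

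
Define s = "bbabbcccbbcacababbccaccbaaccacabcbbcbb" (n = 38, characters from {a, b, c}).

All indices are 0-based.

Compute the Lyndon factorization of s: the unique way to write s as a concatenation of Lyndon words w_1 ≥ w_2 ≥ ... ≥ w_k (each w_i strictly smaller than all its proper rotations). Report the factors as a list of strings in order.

emit factor 1: 'b' (i=0, period=1)
emit factor 2: 'b' (i=1, period=1)
emit factor 3: 'abbcccbbcac' (i=2, period=11)
emit factor 4: 'ababbccaccb' (i=13, period=11)
emit factor 5: 'aaccacabcbbcbb' (i=24, period=14)

["b", "b", "abbcccbbcac", "ababbccaccb", "aaccacabcbbcbb"]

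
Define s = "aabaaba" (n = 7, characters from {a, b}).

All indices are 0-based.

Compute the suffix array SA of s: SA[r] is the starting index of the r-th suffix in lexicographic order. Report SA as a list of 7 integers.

rank | idx | suffix
   0 |   6 | a
   1 |   3 | aaba
   2 |   0 | aabaaba
   3 |   4 | aba
   4 |   1 | abaaba
   5 |   5 | ba
   6 |   2 | baaba

[6, 3, 0, 4, 1, 5, 2]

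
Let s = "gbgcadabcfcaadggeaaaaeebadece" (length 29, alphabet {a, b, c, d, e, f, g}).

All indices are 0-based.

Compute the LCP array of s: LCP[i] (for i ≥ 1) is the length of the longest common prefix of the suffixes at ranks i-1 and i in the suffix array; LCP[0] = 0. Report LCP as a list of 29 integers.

[0, 3, 2, 2, 1, 1, 2, 2, 1, 0, 1, 1, 0, 2, 1, 1, 0, 1, 1, 0, 1, 1, 1, 1, 0, 0, 1, 1, 1]

rank→(start, suffix):
  0 → (17, 'aaaaeebadece')
  1 → (18, 'aaaeebadece')
  2 → (11, 'aadggeaaaaeebadece')
  3 → (19, 'aaeebadece')
  4 → (6, 'abcfcaadggeaaaaeebadece')
  5 → (4, 'adabcfcaadggeaaaaeebadece')
  6 → (24, 'adece')
  7 → (12, 'adggeaaaaeebadece')
  8 → (20, 'aeebadece')
  9 → (23, 'badece')
  10 → (7, 'bcfcaadggeaaaaeebadece')
  11 → (1, 'bgcadabcfcaadggeaaaaeebadece')
  12 → (10, 'caadggeaaaaeebadece')
  13 → (3, 'cadabcfcaadggeaaaaeebadece')
  14 → (27, 'ce')
  15 → (8, 'cfcaadggeaaaaeebadece')
  16 → (5, 'dabcfcaadggeaaaaeebadece')
  17 → (25, 'dece')
  18 → (13, 'dggeaaaaeebadece')
  19 → (28, 'e')
  20 → (16, 'eaaaaeebadece')
  21 → (22, 'ebadece')
  22 → (26, 'ece')
  23 → (21, 'eebadece')
  24 → (9, 'fcaadggeaaaaeebadece')
  25 → (0, 'gbgcadabcfcaadggeaaaaeebadece')
  26 → (2, 'gcadabcfcaadggeaaaaeebadece')
  27 → (15, 'geaaaaeebadece')
  28 → (14, 'ggeaaaaeebadece')

SA = [17, 18, 11, 19, 6, 4, 24, 12, 20, 23, 7, 1, 10, 3, 27, 8, 5, 25, 13, 28, 16, 22, 26, 21, 9, 0, 2, 15, 14]
rank  pair      lcp
   1  s[17:],s[18:]  3  'aaa'
   2  s[18:],s[11:]  2  'aa'
   3  s[11:],s[19:]  2  'aa'
   4  s[19:],s[6:]  1  'a'
   5  s[6:],s[4:]  1  'a'
   6  s[4:],s[24:]  2  'ad'
   7  s[24:],s[12:]  2  'ad'
   8  s[12:],s[20:]  1  'a'
   9  s[20:],s[23:]  0  ''
  10  s[23:],s[7:]  1  'b'
  11  s[7:],s[1:]  1  'b'
  12  s[1:],s[10:]  0  ''
  13  s[10:],s[3:]  2  'ca'
  14  s[3:],s[27:]  1  'c'
  15  s[27:],s[8:]  1  'c'
  16  s[8:],s[5:]  0  ''
  17  s[5:],s[25:]  1  'd'
  18  s[25:],s[13:]  1  'd'
  19  s[13:],s[28:]  0  ''
  20  s[28:],s[16:]  1  'e'
  21  s[16:],s[22:]  1  'e'
  22  s[22:],s[26:]  1  'e'
  23  s[26:],s[21:]  1  'e'
  24  s[21:],s[9:]  0  ''
  25  s[9:],s[0:]  0  ''
  26  s[0:],s[2:]  1  'g'
  27  s[2:],s[15:]  1  'g'
  28  s[15:],s[14:]  1  'g'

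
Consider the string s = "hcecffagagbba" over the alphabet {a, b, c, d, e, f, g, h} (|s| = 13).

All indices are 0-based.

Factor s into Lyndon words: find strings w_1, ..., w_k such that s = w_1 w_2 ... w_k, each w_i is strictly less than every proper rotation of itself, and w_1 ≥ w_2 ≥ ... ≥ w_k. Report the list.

["h", "cecff", "agagbb", "a"]

emit factor 1: 'h' (i=0, period=1)
emit factor 2: 'cecff' (i=1, period=5)
emit factor 3: 'agagbb' (i=6, period=6)
emit factor 4: 'a' (i=12, period=1)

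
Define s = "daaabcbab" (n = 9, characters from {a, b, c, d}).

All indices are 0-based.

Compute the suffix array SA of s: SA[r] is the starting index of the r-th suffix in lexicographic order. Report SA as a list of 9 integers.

[1, 2, 7, 3, 8, 6, 4, 5, 0]

sorted suffixes:
  #0 SA[0]=1  'aaabcbab'
  #1 SA[1]=2  'aabcbab'
  #2 SA[2]=7  'ab'
  #3 SA[3]=3  'abcbab'
  #4 SA[4]=8  'b'
  #5 SA[5]=6  'bab'
  #6 SA[6]=4  'bcbab'
  #7 SA[7]=5  'cbab'
  #8 SA[8]=0  'daaabcbab'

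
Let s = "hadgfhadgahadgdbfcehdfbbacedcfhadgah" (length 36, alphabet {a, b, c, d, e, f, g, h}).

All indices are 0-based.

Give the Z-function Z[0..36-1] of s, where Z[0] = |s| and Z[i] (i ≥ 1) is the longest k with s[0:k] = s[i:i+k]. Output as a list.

[36, 0, 0, 0, 0, 4, 0, 0, 0, 0, 4, 0, 0, 0, 0, 0, 0, 0, 0, 1, 0, 0, 0, 0, 0, 0, 0, 0, 0, 0, 4, 0, 0, 0, 0, 1]

Z[0]=36
i=1: i≥r, start 0; Z[1]=0
i=2: i≥r, start 0; Z[2]=0
i=3: i≥r, start 0; Z[3]=0
i=4: i≥r, start 0; Z[4]=0
i=5: i≥r, start 0; Z[5]=4 scan→box=[5,9)
i=6: min(r-i=3, Z[1]=0)=0; Z[6]=0
i=7: min(r-i=2, Z[2]=0)=0; Z[7]=0
i=8: min(r-i=1, Z[3]=0)=0; Z[8]=0
i=9: i≥r, start 0; Z[9]=0
i=10: i≥r, start 0; Z[10]=4 scan→box=[10,14)
i=11: min(r-i=3, Z[1]=0)=0; Z[11]=0
i=12: min(r-i=2, Z[2]=0)=0; Z[12]=0
i=13: min(r-i=1, Z[3]=0)=0; Z[13]=0
i=14: i≥r, start 0; Z[14]=0
i=15: i≥r, start 0; Z[15]=0
i=16: i≥r, start 0; Z[16]=0
i=17: i≥r, start 0; Z[17]=0
i=18: i≥r, start 0; Z[18]=0
i=19: i≥r, start 0; Z[19]=1 scan→box=[19,20)
i=20: i≥r, start 0; Z[20]=0
i=21: i≥r, start 0; Z[21]=0
i=22: i≥r, start 0; Z[22]=0
i=23: i≥r, start 0; Z[23]=0
i=24: i≥r, start 0; Z[24]=0
i=25: i≥r, start 0; Z[25]=0
i=26: i≥r, start 0; Z[26]=0
i=27: i≥r, start 0; Z[27]=0
i=28: i≥r, start 0; Z[28]=0
i=29: i≥r, start 0; Z[29]=0
i=30: i≥r, start 0; Z[30]=4 scan→box=[30,34)
i=31: min(r-i=3, Z[1]=0)=0; Z[31]=0
i=32: min(r-i=2, Z[2]=0)=0; Z[32]=0
i=33: min(r-i=1, Z[3]=0)=0; Z[33]=0
i=34: i≥r, start 0; Z[34]=0
i=35: i≥r, start 0; Z[35]=1 scan→box=[35,36)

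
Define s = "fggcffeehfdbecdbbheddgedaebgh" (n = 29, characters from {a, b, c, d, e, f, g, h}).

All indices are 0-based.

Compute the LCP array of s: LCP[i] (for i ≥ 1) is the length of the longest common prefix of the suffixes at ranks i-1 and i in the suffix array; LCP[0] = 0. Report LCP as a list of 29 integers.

[0, 0, 1, 1, 1, 0, 1, 0, 1, 2, 1, 1, 0, 1, 1, 2, 1, 1, 0, 1, 1, 1, 0, 1, 1, 1, 0, 1, 1]

sorted suffixes:
  #0 SA[0]=24  'aebgh'
  #1 SA[1]=15  'bbheddgedaebgh'
  #2 SA[2]=11  'becdbbheddgedaebgh'
  #3 SA[3]=26  'bgh'
  #4 SA[4]=16  'bheddgedaebgh'
  #5 SA[5]=13  'cdbbheddgedaebgh'
  #6 SA[6]=3  'cffeehfdbecdbbheddgedaebgh'
  #7 SA[7]=23  'daebgh'
  #8 SA[8]=14  'dbbheddgedaebgh'
  #9 SA[9]=10  'dbecdbbheddgedaebgh'
  #10 SA[10]=19  'ddgedaebgh'
  #11 SA[11]=20  'dgedaebgh'
  #12 SA[12]=25  'ebgh'
  #13 SA[13]=12  'ecdbbheddgedaebgh'
  #14 SA[14]=22  'edaebgh'
  #15 SA[15]=18  'eddgedaebgh'
  #16 SA[16]=6  'eehfdbecdbbheddgedaebgh'
  #17 SA[17]=7  'ehfdbecdbbheddgedaebgh'
  #18 SA[18]=9  'fdbecdbbheddgedaebgh'
  #19 SA[19]=5  'feehfdbecdbbheddgedaebgh'
  #20 SA[20]=4  'ffeehfdbecdbbheddgedaebgh'
  #21 SA[21]=0  'fggcffeehfdbecdbbheddgedaebgh'
  #22 SA[22]=2  'gcffeehfdbecdbbheddgedaebgh'
  #23 SA[23]=21  'gedaebgh'
  #24 SA[24]=1  'ggcffeehfdbecdbbheddgedaebgh'
  #25 SA[25]=27  'gh'
  #26 SA[26]=28  'h'
  #27 SA[27]=17  'heddgedaebgh'
  #28 SA[28]=8  'hfdbecdbbheddgedaebgh'

SA = [24, 15, 11, 26, 16, 13, 3, 23, 14, 10, 19, 20, 25, 12, 22, 18, 6, 7, 9, 5, 4, 0, 2, 21, 1, 27, 28, 17, 8]
rank  pair      lcp
   1  s[24:],s[15:]  0  ''
   2  s[15:],s[11:]  1  'b'
   3  s[11:],s[26:]  1  'b'
   4  s[26:],s[16:]  1  'b'
   5  s[16:],s[13:]  0  ''
   6  s[13:],s[3:]  1  'c'
   7  s[3:],s[23:]  0  ''
   8  s[23:],s[14:]  1  'd'
   9  s[14:],s[10:]  2  'db'
  10  s[10:],s[19:]  1  'd'
  11  s[19:],s[20:]  1  'd'
  12  s[20:],s[25:]  0  ''
  13  s[25:],s[12:]  1  'e'
  14  s[12:],s[22:]  1  'e'
  15  s[22:],s[18:]  2  'ed'
  16  s[18:],s[6:]  1  'e'
  17  s[6:],s[7:]  1  'e'
  18  s[7:],s[9:]  0  ''
  19  s[9:],s[5:]  1  'f'
  20  s[5:],s[4:]  1  'f'
  21  s[4:],s[0:]  1  'f'
  22  s[0:],s[2:]  0  ''
  23  s[2:],s[21:]  1  'g'
  24  s[21:],s[1:]  1  'g'
  25  s[1:],s[27:]  1  'g'
  26  s[27:],s[28:]  0  ''
  27  s[28:],s[17:]  1  'h'
  28  s[17:],s[8:]  1  'h'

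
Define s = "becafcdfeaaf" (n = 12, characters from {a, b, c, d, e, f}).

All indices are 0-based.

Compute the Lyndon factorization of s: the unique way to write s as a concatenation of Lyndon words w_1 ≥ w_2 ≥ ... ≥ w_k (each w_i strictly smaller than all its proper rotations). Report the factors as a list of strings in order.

["bec", "afcdfe", "aaf"]

emit factor 1: 'bec' (i=0, period=3)
emit factor 2: 'afcdfe' (i=3, period=6)
emit factor 3: 'aaf' (i=9, period=3)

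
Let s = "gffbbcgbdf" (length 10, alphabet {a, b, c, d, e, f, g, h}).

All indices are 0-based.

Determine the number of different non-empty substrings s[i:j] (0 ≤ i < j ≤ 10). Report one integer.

50

rank | idx | suffix
   0 |   3 | bbcgbdf
   1 |   4 | bcgbdf
   2 |   7 | bdf
   3 |   5 | cgbdf
   4 |   8 | df
   5 |   9 | f
   6 |   2 | fbbcgbdf
   7 |   1 | ffbbcgbdf
   8 |   6 | gbdf
   9 |   0 | gffbbcgbdf

SA = [3, 4, 7, 5, 8, 9, 2, 1, 6, 0]
[i] adj suffixes → lcp
  [1] 3/4 → 1 ('b')
  [2] 4/7 → 1 ('b')
  [3] 7/5 → 0 ('')
  [4] 5/8 → 0 ('')
  [5] 8/9 → 0 ('')
  [6] 9/2 → 1 ('f')
  [7] 2/1 → 1 ('f')
  [8] 1/6 → 0 ('')
  [9] 6/0 → 1 ('g')

n(n+1)/2 = 10·11/2 = 55
Σ LCP = 0 + 1 + 1 + 0 + 0 + 0 + 1 + 1 + 0 + 1 = 5
distinct = 55 − 5 = 50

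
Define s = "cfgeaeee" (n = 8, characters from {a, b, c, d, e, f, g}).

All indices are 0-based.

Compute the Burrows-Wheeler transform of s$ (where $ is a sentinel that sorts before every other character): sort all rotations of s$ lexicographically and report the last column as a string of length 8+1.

ee$egeacf

rank  rotation   last
    0  $cfgeaeee  e
    1  aeee$cfge  e
    2  cfgeaeee$  $
    3  e$cfgeaee  e
    4  eaeee$cfg  g
    5  ee$cfgeae  e
    6  eee$cfgea  a
    7  fgeaeee$c  c
    8  geaeee$cf  f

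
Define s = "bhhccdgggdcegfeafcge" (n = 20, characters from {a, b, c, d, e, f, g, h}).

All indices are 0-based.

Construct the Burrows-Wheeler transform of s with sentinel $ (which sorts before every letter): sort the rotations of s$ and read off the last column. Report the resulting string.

ee$hcdfgcgfcaggcegdhb

rank  rotation               last
    0  $bhhccdgggdcegfeafcge  e
    1  afcge$bhhccdgggdcegfe  e
    2  bhhccdgggdcegfeafcge$  $
    3  ccdgggdcegfeafcge$bhh  h
    4  cdgggdcegfeafcge$bhhc  c
    5  cegfeafcge$bhhccdgggd  d
    6  cge$bhhccdgggdcegfeaf  f
    7  dcegfeafcge$bhhccdggg  g
    8  dgggdcegfeafcge$bhhcc  c
    9  e$bhhccdgggdcegfeafcg  g
   10  eafcge$bhhccdgggdcegf  f
   11  egfeafcge$bhhccdgggdc  c
   12  fcge$bhhccdgggdcegfea  a
   13  feafcge$bhhccdgggdceg  g
   14  gdcegfeafcge$bhhccdgg  g
   15  ge$bhhccdgggdcegfeafc  c
   16  gfeafcge$bhhccdgggdce  e
   17  ggdcegfeafcge$bhhccdg  g
   18  gggdcegfeafcge$bhhccd  d
   19  hccdgggdcegfeafcge$bh  h
   20  hhccdgggdcegfeafcge$b  b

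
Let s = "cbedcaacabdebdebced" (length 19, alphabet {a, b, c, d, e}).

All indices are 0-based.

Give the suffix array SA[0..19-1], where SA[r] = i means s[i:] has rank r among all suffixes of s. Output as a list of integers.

[5, 8, 6, 15, 12, 9, 1, 4, 7, 0, 16, 18, 3, 13, 10, 14, 11, 17, 2]

rank | idx | suffix
   0 |   5 | aacabdebdebced
   1 |   8 | abdebdebced
   2 |   6 | acabdebdebced
   3 |  15 | bced
   4 |  12 | bdebced
   5 |   9 | bdebdebced
   6 |   1 | bedcaacabdebdebced
   7 |   4 | caacabdebdebced
   8 |   7 | cabdebdebced
   9 |   0 | cbedcaacabdebdebced
  10 |  16 | ced
  11 |  18 | d
  12 |   3 | dcaacabdebdebced
  13 |  13 | debced
  14 |  10 | debdebced
  15 |  14 | ebced
  16 |  11 | ebdebced
  17 |  17 | ed
  18 |   2 | edcaacabdebdebced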